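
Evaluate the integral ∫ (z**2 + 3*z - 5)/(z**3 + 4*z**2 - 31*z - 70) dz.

Factor the denominator: (z - 5)*(z + 2)*(z + 7).
Partial-fraction decomposition: 23/(60*(z + 7)) + 1/(5*(z + 2)) + 5/(12*(z - 5)).
Integrate each term: A/(z−a) contributes A·log|z−a|.

5*log(z - 5)/12 + log(z + 2)/5 + 23*log(z + 7)/60 + C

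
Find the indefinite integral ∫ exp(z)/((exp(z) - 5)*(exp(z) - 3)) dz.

log(exp(z) - 5)/2 - log(exp(z) - 3)/2 + C

Let u = e^z, du = e^z dz.
The integral becomes ∫ du/((u-3)(u-5)); decompose into partial fractions.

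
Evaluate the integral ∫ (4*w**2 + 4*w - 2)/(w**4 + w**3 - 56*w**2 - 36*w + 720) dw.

Factor the denominator: (w - 6)*(w - 4)*(w + 5)*(w + 6).
Partial-fraction decomposition: -59/(60*(w + 6)) + 26/(33*(w + 5)) - 13/(30*(w - 4)) + 83/(132*(w - 6)).
Integrate each term: A/(w−a) contributes A·log|w−a|.

83*log(w - 6)/132 - 13*log(w - 4)/30 + 26*log(w + 5)/33 - 59*log(w + 6)/60 + C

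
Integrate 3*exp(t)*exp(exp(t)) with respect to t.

Let u = exp(t), so du = (exp(t)) dt.
Rewriting, the integral becomes 3·∫ e^u du = 3·e^u.
Substituting back, u = exp(t).

3*exp(exp(t)) + C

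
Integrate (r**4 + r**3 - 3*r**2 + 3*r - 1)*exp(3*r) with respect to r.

Use integration by parts with u = r**4 + r**3 - 3*r**2 + 3*r - 1, dv = exp(3*r) dr, so v = exp(3*r)/3.
Apply parts 4 times (tabular method): alternate signs, differentiate u down to 0, integrate dv up.

(27*r**4 - 9*r**3 - 72*r**2 + 129*r - 70)*exp(3*r)/81 + C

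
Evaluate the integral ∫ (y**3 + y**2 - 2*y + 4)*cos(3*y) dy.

Use integration by parts with u = y**3 + y**2 - 2*y + 4, dv = cos(3*y) dy, so v = sin(3*y)/3.
Apply parts 3 times (tabular method): alternate signs, differentiate u down to 0, integrate dv up.

y**3*sin(3*y)/3 + y**2*sin(3*y)/3 + y**2*cos(3*y)/3 - 8*y*sin(3*y)/9 + 2*y*cos(3*y)/9 + 34*sin(3*y)/27 - 8*cos(3*y)/27 + C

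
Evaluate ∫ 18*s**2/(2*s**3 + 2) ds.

Let u = 2*s**3 + 2, so du = (6*s**2) ds.
Rewriting, the integral becomes 3·∫ 1/u du = 3·log(u).
Substituting back, u = 2*s**3 + 2.

3*log(2*s**3 + 2) + C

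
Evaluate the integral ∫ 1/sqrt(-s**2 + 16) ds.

asin(s/4) + C

Substitute s = 4·sin(θ), so ds = 4·cos(θ) dθ and the radical becomes sqrt(-s**2 + 16) = 4·cos(θ) by the Pythagorean identity.
Integrate the resulting trig expression in θ, then back-substitute θ = asin(s/4), sin(θ) = s/4, cos(θ) = sqrt(-s**2 + 16)/4 (absorbing any constant into C).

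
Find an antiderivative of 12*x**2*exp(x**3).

4*exp(x**3) + C

Let u = x**3, so du = (3*x**2) dx.
Rewriting, the integral becomes 4·∫ e^u du = 4·e^u.
Substituting back, u = x**3.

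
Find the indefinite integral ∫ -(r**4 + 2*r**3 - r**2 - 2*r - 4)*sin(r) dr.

Use integration by parts with u = r**4 + 2*r**3 - r**2 - 2*r - 4, dv = -sin(r) dr, so v = cos(r).
Apply parts 4 times (tabular method): alternate signs, differentiate u down to 0, integrate dv up.

r**4*cos(r) - 4*r**3*sin(r) + 2*r**3*cos(r) - 6*r**2*sin(r) - 13*r**2*cos(r) + 26*r*sin(r) - 14*r*cos(r) + 14*sin(r) + 22*cos(r) + C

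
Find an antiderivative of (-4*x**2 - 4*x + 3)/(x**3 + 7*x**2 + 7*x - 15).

Factor the denominator: (x - 1)*(x + 3)*(x + 5).
Partial-fraction decomposition: -77/(12*(x + 5)) + 21/(8*(x + 3)) - 5/(24*(x - 1)).
Integrate each term: A/(x−a) contributes A·log|x−a|.

-5*log(x - 1)/24 + 21*log(x + 3)/8 - 77*log(x + 5)/12 + C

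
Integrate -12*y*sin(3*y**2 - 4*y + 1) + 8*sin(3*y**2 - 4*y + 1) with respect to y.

2*cos(3*y**2 - 4*y + 1) + C

Let u = 3*y**2 - 4*y + 1, so du = (6*y - 4) dy.
Rewriting, the integral becomes -2·∫ sin(u) du = -2·-cos(u).
Substituting back, u = 3*y**2 - 4*y + 1.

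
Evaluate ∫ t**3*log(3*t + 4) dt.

t**4*log(3*t + 4)/4 - t**4/16 + t**3/9 - 2*t**2/9 + 16*t/27 - 64*log(3*t + 4)/81 + C

Use integration by parts with u = log(3*t + 4), dv = t**3 dt.
Then du = 3/(3*t + 4) dt and v = t**4/4.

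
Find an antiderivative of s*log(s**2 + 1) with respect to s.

Let u = s**2 + 1, so du = (2*s) ds.
The integral becomes (1/2)·∫ log(u) du; integrate by parts with u′=log(u), dv′=du.

s**2*log(s**2 + 1)/2 - s**2/2 + log(s**2 + 1)/2 + C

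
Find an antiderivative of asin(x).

Use integration by parts with u = arcsin(x), dv = dx.
Then du = 1/sqrt(-x**2 + 1) dx.

x*asin(x) + sqrt(-x**2 + 1) + C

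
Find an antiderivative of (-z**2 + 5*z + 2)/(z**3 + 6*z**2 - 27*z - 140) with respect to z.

log(z - 5)/54 + 34*log(z + 4)/27 - 41*log(z + 7)/18 + C

Factor the denominator: (z - 5)*(z + 4)*(z + 7).
Partial-fraction decomposition: -41/(18*(z + 7)) + 34/(27*(z + 4)) + 1/(54*(z - 5)).
Integrate each term: A/(z−a) contributes A·log|z−a|.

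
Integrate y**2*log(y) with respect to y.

Use integration by parts with u = log(y), dv = y**2 dy.
Then du = 1/y dy and v = y**3/3.

y**3*log(y)/3 - y**3/9 + C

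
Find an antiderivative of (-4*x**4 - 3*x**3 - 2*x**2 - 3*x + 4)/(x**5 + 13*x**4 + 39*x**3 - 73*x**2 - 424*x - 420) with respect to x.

-107*log(x - 3)/500 - 329*log(x + 2)/225 + 539*log(x + 5)/36 - 2162*log(x + 7)/125 - 38/(75*x + 150) + C

Factor the denominator: (x - 3)*(x + 2)**2*(x + 5)*(x + 7).
Partial-fraction decomposition: -2162/(125*(x + 7)) + 539/(36*(x + 5)) - 329/(225*(x + 2)) + 38/(75*(x + 2)**2) - 107/(500*(x - 3)).
Integrate each term; A/(x−a) gives A·log|x−a|; A/(x−a)² gives −A/(x−a).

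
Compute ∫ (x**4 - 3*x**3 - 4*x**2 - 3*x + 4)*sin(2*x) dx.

Use integration by parts with u = x**4 - 3*x**3 - 4*x**2 - 3*x + 4, dv = sin(2*x) dx, so v = -cos(2*x)/2.
Apply parts 4 times (tabular method): alternate signs, differentiate u down to 0, integrate dv up.

-x**4*cos(2*x)/2 + x**3*sin(2*x) + 3*x**3*cos(2*x)/2 - 9*x**2*sin(2*x)/4 + 7*x**2*cos(2*x)/2 - 7*x*sin(2*x)/2 - 3*x*cos(2*x)/4 + 3*sin(2*x)/8 - 15*cos(2*x)/4 + C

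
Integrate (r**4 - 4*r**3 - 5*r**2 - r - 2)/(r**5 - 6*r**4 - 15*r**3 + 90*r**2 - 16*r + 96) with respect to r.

Factor the denominator: (r - 6)*(r - 4)*(r + 4)*(r**2 + 1).
Partial-fraction decomposition: (22*r + 21)/(629*(r**2 + 1)) + 217/(680*(r + 4)) + 43/(136*(r - 4)) + 61/(185*(r - 6)).
Integrate each term; A/(r−a) gives A·log|r−a|; the (Br+D)/(r²+p²) term gives a log and an atan.

61*log(r - 6)/185 + 43*log(r - 4)/136 + 217*log(r + 4)/680 + 11*log(r**2 + 1)/629 + 21*atan(r)/629 + C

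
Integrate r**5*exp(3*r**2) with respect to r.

(9*r**4 - 6*r**2 + 2)*exp(3*r**2)/54 + C

Let u = r², du = 2r dr; rewrite as (1/2)∫ u^2·exp(3u) du.
Now integrate by parts 2 times.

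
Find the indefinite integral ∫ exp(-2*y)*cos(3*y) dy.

Let I denote the integral. Integrate by parts with u = cos(3*y), dv = exp(-2*y) dy, so v = -exp(-2*y)/2: I = -exp(-2*y)*cos(3*y)/2 − (3/2)·∫ exp(-2*y)*sin(3*y) dy.
Apply parts again with u = sin(3*y), dv = exp(-2*y) dy: ∫ exp(-2*y)*sin(3*y) dy = -exp(-2*y)*sin(3*y)/2 + (3/2)·I. Substituting back brings back I: I = 3*exp(-2*y)*sin(3*y)/4 - exp(-2*y)*cos(3*y)/2 − (9/4)·I.
Solving for I: (1 + 9/4)·I equals the remaining terms, so I = (4/13)·(3*exp(-2*y)*sin(3*y)/4 - exp(-2*y)*cos(3*y)/2).

3*exp(-2*y)*sin(3*y)/13 - 2*exp(-2*y)*cos(3*y)/13 + C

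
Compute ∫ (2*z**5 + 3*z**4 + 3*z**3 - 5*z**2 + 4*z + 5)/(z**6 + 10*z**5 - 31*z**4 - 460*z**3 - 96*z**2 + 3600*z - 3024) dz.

19937*log(z - 6)/37440 - 43*log(z - 2)/768 + 3*log(z - 1)/490 - 3170707*log(z + 6)/112896 + 2309*log(z + 7)/78 - 12511/(672*z + 4032) + C

Factor the denominator: (z - 6)*(z - 2)*(z - 1)*(z + 6)**2*(z + 7).
Partial-fraction decomposition: 2309/(78*(z + 7)) - 3170707/(112896*(z + 6)) + 12511/(672*(z + 6)**2) + 3/(490*(z - 1)) - 43/(768*(z - 2)) + 19937/(37440*(z - 6)).
Integrate each term; A/(z−a) gives A·log|z−a|; A/(z−a)² gives −A/(z−a).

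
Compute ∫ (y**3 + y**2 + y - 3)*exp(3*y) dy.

(3*y**3 + 3*y - 10)*exp(3*y)/9 + C

Use integration by parts with u = y**3 + y**2 + y - 3, dv = exp(3*y) dy, so v = exp(3*y)/3.
Apply parts 3 times (tabular method): alternate signs, differentiate u down to 0, integrate dv up.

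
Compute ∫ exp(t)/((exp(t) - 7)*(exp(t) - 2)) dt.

Let u = e^t, du = e^t dt.
The integral becomes ∫ du/((u-2)(u-7)); decompose into partial fractions.

log(exp(t) - 7)/5 - log(exp(t) - 2)/5 + C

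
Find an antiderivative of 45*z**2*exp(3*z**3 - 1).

Let u = 3*z**3 - 1, so du = (9*z**2) dz.
Rewriting, the integral becomes 5·∫ e^u du = 5·e^u.
Substituting back, u = 3*z**3 - 1.

5*exp(3*z**3 - 1) + C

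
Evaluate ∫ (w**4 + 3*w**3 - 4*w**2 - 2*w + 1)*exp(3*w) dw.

(27*w**4 + 45*w**3 - 153*w**2 + 48*w + 11)*exp(3*w)/81 + C

Use integration by parts with u = w**4 + 3*w**3 - 4*w**2 - 2*w + 1, dv = exp(3*w) dw, so v = exp(3*w)/3.
Apply parts 4 times (tabular method): alternate signs, differentiate u down to 0, integrate dv up.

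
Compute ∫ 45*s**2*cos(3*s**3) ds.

5*sin(3*s**3) + C

Let u = 3*s**3, so du = (9*s**2) ds.
Rewriting, the integral becomes 5·∫ cos(u) du = 5·sin(u).
Substituting back, u = 3*s**3.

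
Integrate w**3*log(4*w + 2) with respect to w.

Use integration by parts with u = log(4*w + 2), dv = w**3 dw.
Then du = 4/(4*w + 2) dw and v = w**4/4.

w**4*log(4*w + 2)/4 - w**4/16 + w**3/24 - w**2/32 + w/32 - log(2*w + 1)/64 + C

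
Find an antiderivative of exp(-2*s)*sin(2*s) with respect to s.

Let I denote the integral. Integrate by parts with u = sin(2*s), dv = exp(-2*s) ds, so v = -exp(-2*s)/2: I = -exp(-2*s)*sin(2*s)/2 + ∫ exp(-2*s)*cos(2*s) ds.
Apply parts again with u = cos(2*s), dv = exp(-2*s) ds: ∫ exp(-2*s)*cos(2*s) ds = -exp(-2*s)*cos(2*s)/2 − I. Substituting back brings back I: I = -exp(-2*s)*sin(2*s)/2 - exp(-2*s)*cos(2*s)/2 − I.
Solving for I: (1 + 1)·I equals the remaining terms, so I = (1/2)·(-exp(-2*s)*sin(2*s)/2 - exp(-2*s)*cos(2*s)/2).

-exp(-2*s)*sin(2*s)/4 - exp(-2*s)*cos(2*s)/4 + C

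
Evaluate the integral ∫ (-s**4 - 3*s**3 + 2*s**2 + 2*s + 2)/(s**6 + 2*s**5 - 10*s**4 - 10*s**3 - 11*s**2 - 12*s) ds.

-log(s)/6 - 17*log(s - 3)/105 + log(s + 1)/6 + 19*log(s + 4)/714 + 23*log(s**2 + 1)/340 - 41*atan(s)/170 + C

Factor the denominator: s*(s - 3)*(s + 1)*(s + 4)*(s**2 + 1).
Partial-fraction decomposition: (23*s - 41)/(170*(s**2 + 1)) + 19/(714*(s + 4)) + 1/(6*(s + 1)) - 17/(105*(s - 3)) - 1/(6*s).
Integrate each term; A/(s−a) gives A·log|s−a|; the (Bs+D)/(s²+p²) term gives a log and an atan.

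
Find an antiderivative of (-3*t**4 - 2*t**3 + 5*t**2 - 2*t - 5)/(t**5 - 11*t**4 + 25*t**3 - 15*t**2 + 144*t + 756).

Factor the denominator: (t - 7)*(t - 6)*(t + 2)*(t**2 + 9).
Partial-fraction decomposition: (383*t - 4047)/(2610*(t**2 + 9)) - 1/(72*(t + 2)) + 4157/(360*(t - 6)) - 7663/(522*(t - 7)).
Integrate each term; A/(t−a) gives A·log|t−a|; the (Bt+D)/(t²+p²) term gives a log and an atan.

-7663*log(t - 7)/522 + 4157*log(t - 6)/360 - log(t + 2)/72 + 383*log(t**2 + 9)/5220 - 1349*atan(t/3)/2610 + C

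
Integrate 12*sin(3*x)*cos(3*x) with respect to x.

Let u = sin(3*x), so du = (3*cos(3*x)) dx.
Rewriting, the integral becomes 4·∫ u^1 du = 4·u^2/2.
Substituting back, u = sin(3*x).

2*sin(3*x)**2 + C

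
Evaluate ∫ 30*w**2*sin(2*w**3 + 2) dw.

-5*cos(2*w**3 + 2) + C

Let u = 2*w**3 + 2, so du = (6*w**2) dw.
Rewriting, the integral becomes 5·∫ sin(u) du = 5·-cos(u).
Substituting back, u = 2*w**3 + 2.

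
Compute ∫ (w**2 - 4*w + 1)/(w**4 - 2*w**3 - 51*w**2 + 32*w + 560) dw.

log(w - 7)/18 - log(w - 4)/216 + 3*log(w + 4)/8 - 23*log(w + 5)/54 + C

Factor the denominator: (w - 7)*(w - 4)*(w + 4)*(w + 5).
Partial-fraction decomposition: -23/(54*(w + 5)) + 3/(8*(w + 4)) - 1/(216*(w - 4)) + 1/(18*(w - 7)).
Integrate each term: A/(w−a) contributes A·log|w−a|.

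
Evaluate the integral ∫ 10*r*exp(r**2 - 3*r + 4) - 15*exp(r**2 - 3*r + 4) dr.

5*exp(r**2 - 3*r + 4) + C

Let u = r**2 - 3*r + 4, so du = (2*r - 3) dr.
Rewriting, the integral becomes 5·∫ e^u du = 5·e^u.
Substituting back, u = r**2 - 3*r + 4.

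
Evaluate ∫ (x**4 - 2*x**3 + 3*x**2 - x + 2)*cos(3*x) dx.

Use integration by parts with u = x**4 - 2*x**3 + 3*x**2 - x + 2, dv = cos(3*x) dx, so v = sin(3*x)/3.
Apply parts 4 times (tabular method): alternate signs, differentiate u down to 0, integrate dv up.

x**4*sin(3*x)/3 - 2*x**3*sin(3*x)/3 + 4*x**3*cos(3*x)/9 + 5*x**2*sin(3*x)/9 - 2*x**2*cos(3*x)/3 + x*sin(3*x)/9 + 10*x*cos(3*x)/27 + 44*sin(3*x)/81 + cos(3*x)/27 + C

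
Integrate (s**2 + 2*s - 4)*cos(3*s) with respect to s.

s**2*sin(3*s)/3 + 2*s*sin(3*s)/3 + 2*s*cos(3*s)/9 - 38*sin(3*s)/27 + 2*cos(3*s)/9 + C

Use integration by parts with u = s**2 + 2*s - 4, dv = cos(3*s) ds, so v = sin(3*s)/3.
Apply parts 2 times (tabular method): alternate signs, differentiate u down to 0, integrate dv up.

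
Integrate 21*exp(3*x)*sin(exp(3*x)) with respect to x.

Let u = exp(3*x), so du = (3*exp(3*x)) dx.
Rewriting, the integral becomes 7·∫ sin(u) du = 7·-cos(u).
Substituting back, u = exp(3*x).

-7*cos(exp(3*x)) + C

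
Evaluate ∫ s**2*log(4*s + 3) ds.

s**3*log(4*s + 3)/3 - s**3/9 + s**2/8 - 3*s/16 + 9*log(4*s + 3)/64 + C

Use integration by parts with u = log(4*s + 3), dv = s**2 ds.
Then du = 4/(4*s + 3) ds and v = s**3/3.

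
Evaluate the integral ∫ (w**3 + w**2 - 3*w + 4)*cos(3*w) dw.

w**3*sin(3*w)/3 + w**2*sin(3*w)/3 + w**2*cos(3*w)/3 - 11*w*sin(3*w)/9 + 2*w*cos(3*w)/9 + 34*sin(3*w)/27 - 11*cos(3*w)/27 + C

Use integration by parts with u = w**3 + w**2 - 3*w + 4, dv = cos(3*w) dw, so v = sin(3*w)/3.
Apply parts 3 times (tabular method): alternate signs, differentiate u down to 0, integrate dv up.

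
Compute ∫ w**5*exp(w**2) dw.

(w**4 - 2*w**2 + 2)*exp(w**2)/2 + C

Let u = w², du = 2w dw; rewrite as (1/2)∫ u^2·exp(1u) du.
Now integrate by parts 2 times.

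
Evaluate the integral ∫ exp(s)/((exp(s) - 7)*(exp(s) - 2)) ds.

log(exp(s) - 7)/5 - log(exp(s) - 2)/5 + C

Let u = e^s, du = e^s ds.
The integral becomes ∫ du/((u-2)(u-7)); decompose into partial fractions.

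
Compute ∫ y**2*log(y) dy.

y**3*log(y)/3 - y**3/9 + C

Use integration by parts with u = log(y), dv = y**2 dy.
Then du = 1/y dy and v = y**3/3.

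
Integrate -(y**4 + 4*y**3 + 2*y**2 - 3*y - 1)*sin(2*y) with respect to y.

Use integration by parts with u = y**4 + 4*y**3 + 2*y**2 - 3*y - 1, dv = -sin(2*y) dy, so v = cos(2*y)/2.
Apply parts 4 times (tabular method): alternate signs, differentiate u down to 0, integrate dv up.

y**4*cos(2*y)/2 - y**3*sin(2*y) + 2*y**3*cos(2*y) - 3*y**2*sin(2*y) - y**2*cos(2*y)/2 + y*sin(2*y)/2 - 9*y*cos(2*y)/2 + 9*sin(2*y)/4 - cos(2*y)/4 + C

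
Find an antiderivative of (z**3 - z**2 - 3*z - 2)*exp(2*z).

(4*z**3 - 10*z**2 - 2*z - 7)*exp(2*z)/8 + C

Use integration by parts with u = z**3 - z**2 - 3*z - 2, dv = exp(2*z) dz, so v = exp(2*z)/2.
Apply parts 3 times (tabular method): alternate signs, differentiate u down to 0, integrate dv up.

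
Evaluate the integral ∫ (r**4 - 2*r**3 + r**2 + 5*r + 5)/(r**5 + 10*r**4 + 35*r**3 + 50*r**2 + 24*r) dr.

5*log(r)/24 - 2*log(r + 1)/3 + 31*log(r + 2)/4 - 67*log(r + 3)/3 + 385*log(r + 4)/24 + C

Factor the denominator: r*(r + 1)*(r + 2)*(r + 3)*(r + 4).
Partial-fraction decomposition: 385/(24*(r + 4)) - 67/(3*(r + 3)) + 31/(4*(r + 2)) - 2/(3*(r + 1)) + 5/(24*r).
Integrate each term: A/(r−a) contributes A·log|r−a|.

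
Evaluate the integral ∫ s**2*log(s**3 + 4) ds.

s**3*log(s**3 + 4)/3 - s**3/3 + 4*log(s**3 + 4)/3 + C

Let u = s**3 + 4, so du = (3*s**2) ds.
The integral becomes (1/3)·∫ log(u) du; integrate by parts with u′=log(u), dv′=du.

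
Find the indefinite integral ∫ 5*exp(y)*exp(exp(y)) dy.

5*exp(exp(y)) + C

Let u = exp(y), so du = (exp(y)) dy.
Rewriting, the integral becomes 5·∫ e^u du = 5·e^u.
Substituting back, u = exp(y).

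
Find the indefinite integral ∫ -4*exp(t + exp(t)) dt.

Let u = exp(t), so du = (exp(t)) dt.
Rewriting, the integral becomes -4·∫ e^u du = -4·e^u.
Substituting back, u = exp(t).

-4*exp(exp(t)) + C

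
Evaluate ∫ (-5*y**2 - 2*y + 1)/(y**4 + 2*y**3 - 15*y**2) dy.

Factor the denominator: y**2*(y - 3)*(y + 5).
Partial-fraction decomposition: 57/(100*(y + 5)) - 25/(36*(y - 3)) + 28/(225*y) - 1/(15*y**2).
Integrate each term; A/(y−a) gives A·log|y−a|; A/(y−a)² gives −A/(y−a).

28*log(y)/225 - 25*log(y - 3)/36 + 57*log(y + 5)/100 + 1/(15*y) + C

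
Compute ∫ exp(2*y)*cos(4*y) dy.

exp(2*y)*sin(4*y)/5 + exp(2*y)*cos(4*y)/10 + C

Let I denote the integral. Integrate by parts with u = cos(4*y), dv = exp(2*y) dy, so v = exp(2*y)/2: I = exp(2*y)*cos(4*y)/2 + 2·∫ exp(2*y)*sin(4*y) dy.
Apply parts again with u = sin(4*y), dv = exp(2*y) dy: ∫ exp(2*y)*sin(4*y) dy = exp(2*y)*sin(4*y)/2 − 2·I. Substituting back brings back I: I = exp(2*y)*sin(4*y) + exp(2*y)*cos(4*y)/2 − 4·I.
Solving for I: (1 + 4)·I equals the remaining terms, so I = (1/5)·(exp(2*y)*sin(4*y) + exp(2*y)*cos(4*y)/2).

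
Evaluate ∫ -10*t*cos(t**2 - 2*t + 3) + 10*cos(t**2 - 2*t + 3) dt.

-5*sin(t**2 - 2*t + 3) + C

Let u = t**2 - 2*t + 3, so du = (2*t - 2) dt.
Rewriting, the integral becomes -5·∫ cos(u) du = -5·sin(u).
Substituting back, u = t**2 - 2*t + 3.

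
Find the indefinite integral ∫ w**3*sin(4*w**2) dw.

Let u = w², du = 2w dw; rewrite as (1/2)∫ u^1·sin(4u) du.
Now integrate by parts 1 time.

-w**2*cos(4*w**2)/8 + sin(4*w**2)/32 + C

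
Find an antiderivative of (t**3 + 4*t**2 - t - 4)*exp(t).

Use integration by parts with u = t**3 + 4*t**2 - t - 4, dv = exp(t) dt, so v = exp(t).
Apply parts 3 times (tabular method): alternate signs, differentiate u down to 0, integrate dv up.

(t**3 + t**2 - 3*t - 1)*exp(t) + C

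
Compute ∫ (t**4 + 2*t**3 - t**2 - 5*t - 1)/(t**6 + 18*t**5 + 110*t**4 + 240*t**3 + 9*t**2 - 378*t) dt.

Factor the denominator: t*(t - 1)*(t + 3)**2*(t + 6)*(t + 7).
Partial-fraction decomposition: -425/(224*(t + 7)) + 857/(378*(t + 6)) - 53/(144*(t + 3)) + 2/(9*(t + 3)**2) - 1/(224*(t - 1)) + 1/(378*t).
Integrate each term; A/(t−a) gives A·log|t−a|; A/(t−a)² gives −A/(t−a).

log(t)/378 - log(t - 1)/224 - 53*log(t + 3)/144 + 857*log(t + 6)/378 - 425*log(t + 7)/224 - 2/(9*t + 27) + C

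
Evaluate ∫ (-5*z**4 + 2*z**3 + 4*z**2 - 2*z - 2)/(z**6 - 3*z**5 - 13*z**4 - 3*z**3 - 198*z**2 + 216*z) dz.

-log(z)/108 - 2959*log(z - 6)/6750 + 3*log(z - 1)/250 + 669*log(z + 4)/2500 + 5671*log(z**2 + 9)/67500 - 14753*atan(z/3)/33750 + C

Factor the denominator: z*(z - 6)*(z - 1)*(z + 4)*(z**2 + 9).
Partial-fraction decomposition: (5671*z - 44259)/(33750*(z**2 + 9)) + 669/(2500*(z + 4)) + 3/(250*(z - 1)) - 2959/(6750*(z - 6)) - 1/(108*z).
Integrate each term; A/(z−a) gives A·log|z−a|; the (Bz+D)/(z²+p²) term gives a log and an atan.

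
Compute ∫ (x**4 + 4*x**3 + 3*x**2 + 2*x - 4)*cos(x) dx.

x**4*sin(x) + 4*x**3*sin(x) + 4*x**3*cos(x) - 9*x**2*sin(x) + 12*x**2*cos(x) - 22*x*sin(x) - 18*x*cos(x) + 14*sin(x) - 22*cos(x) + C

Use integration by parts with u = x**4 + 4*x**3 + 3*x**2 + 2*x - 4, dv = cos(x) dx, so v = sin(x).
Apply parts 4 times (tabular method): alternate signs, differentiate u down to 0, integrate dv up.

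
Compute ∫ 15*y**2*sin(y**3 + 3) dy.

Let u = y**3 + 3, so du = (3*y**2) dy.
Rewriting, the integral becomes 5·∫ sin(u) du = 5·-cos(u).
Substituting back, u = y**3 + 3.

-5*cos(y**3 + 3) + C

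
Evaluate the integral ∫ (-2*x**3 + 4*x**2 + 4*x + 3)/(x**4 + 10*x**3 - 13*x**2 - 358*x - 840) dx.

Factor the denominator: (x - 6)*(x + 4)*(x + 5)*(x + 7).
Partial-fraction decomposition: -857/(78*(x + 7)) + 333/(22*(x + 5)) - 179/(30*(x + 4)) - 261/(1430*(x - 6)).
Integrate each term: A/(x−a) contributes A·log|x−a|.

-261*log(x - 6)/1430 - 179*log(x + 4)/30 + 333*log(x + 5)/22 - 857*log(x + 7)/78 + C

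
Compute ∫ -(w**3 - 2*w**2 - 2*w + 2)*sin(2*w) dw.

w**3*cos(2*w)/2 - 3*w**2*sin(2*w)/4 - w**2*cos(2*w) + w*sin(2*w) - 7*w*cos(2*w)/4 + 7*sin(2*w)/8 + 3*cos(2*w)/2 + C

Use integration by parts with u = w**3 - 2*w**2 - 2*w + 2, dv = -sin(2*w) dw, so v = cos(2*w)/2.
Apply parts 3 times (tabular method): alternate signs, differentiate u down to 0, integrate dv up.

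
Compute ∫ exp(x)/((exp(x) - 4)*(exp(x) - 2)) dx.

log(exp(x) - 4)/2 - log(exp(x) - 2)/2 + C

Let u = e^x, du = e^x dx.
The integral becomes ∫ du/((u-2)(u-4)); decompose into partial fractions.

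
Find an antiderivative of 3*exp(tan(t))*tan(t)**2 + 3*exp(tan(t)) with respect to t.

Let u = tan(t), so du = (tan(t)**2 + 1) dt.
Rewriting, the integral becomes 3·∫ e^u du = 3·e^u.
Substituting back, u = tan(t).

3*exp(tan(t)) + C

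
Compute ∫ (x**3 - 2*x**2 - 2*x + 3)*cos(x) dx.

Use integration by parts with u = x**3 - 2*x**2 - 2*x + 3, dv = cos(x) dx, so v = sin(x).
Apply parts 3 times (tabular method): alternate signs, differentiate u down to 0, integrate dv up.

x**3*sin(x) - 2*x**2*sin(x) + 3*x**2*cos(x) - 8*x*sin(x) - 4*x*cos(x) + 7*sin(x) - 8*cos(x) + C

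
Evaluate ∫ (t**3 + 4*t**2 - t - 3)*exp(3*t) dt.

(t**3 + 3*t**2 - 3*t - 2)*exp(3*t)/3 + C

Use integration by parts with u = t**3 + 4*t**2 - t - 3, dv = exp(3*t) dt, so v = exp(3*t)/3.
Apply parts 3 times (tabular method): alternate signs, differentiate u down to 0, integrate dv up.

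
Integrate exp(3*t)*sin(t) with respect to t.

3*exp(3*t)*sin(t)/10 - exp(3*t)*cos(t)/10 + C

Let I denote the integral. Integrate by parts with u = sin(t), dv = exp(3*t) dt, so v = exp(3*t)/3: I = exp(3*t)*sin(t)/3 − (1/3)·∫ exp(3*t)*cos(t) dt.
Apply parts again with u = cos(t), dv = exp(3*t) dt: ∫ exp(3*t)*cos(t) dt = exp(3*t)*cos(t)/3 + (1/3)·I. Substituting back brings back I: I = exp(3*t)*sin(t)/3 - exp(3*t)*cos(t)/9 − (1/9)·I.
Solving for I: (1 + 1/9)·I equals the remaining terms, so I = (9/10)·(exp(3*t)*sin(t)/3 - exp(3*t)*cos(t)/9).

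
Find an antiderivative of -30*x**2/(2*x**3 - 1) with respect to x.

Let u = 2*x**3 - 1, so du = (6*x**2) dx.
Rewriting, the integral becomes -5·∫ 1/u du = -5·log(u).
Substituting back, u = 2*x**3 - 1.

-5*log(2*x**3 - 1) + C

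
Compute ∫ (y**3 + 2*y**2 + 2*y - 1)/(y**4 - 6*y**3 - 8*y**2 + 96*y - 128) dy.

13*log(y - 4)/128 + 19*log(y - 2)/24 + 41*log(y + 4)/384 - 103/(16*y - 64) + C

Factor the denominator: (y - 4)**2*(y - 2)*(y + 4).
Partial-fraction decomposition: 41/(384*(y + 4)) + 19/(24*(y - 2)) + 13/(128*(y - 4)) + 103/(16*(y - 4)**2).
Integrate each term; A/(y−a) gives A·log|y−a|; A/(y−a)² gives −A/(y−a).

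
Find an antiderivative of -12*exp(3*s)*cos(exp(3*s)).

Let u = exp(3*s), so du = (3*exp(3*s)) ds.
Rewriting, the integral becomes -4·∫ cos(u) du = -4·sin(u).
Substituting back, u = exp(3*s).

-4*sin(exp(3*s)) + C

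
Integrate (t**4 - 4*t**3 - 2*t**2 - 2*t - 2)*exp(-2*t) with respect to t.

(-2*t**4 + 4*t**3 + 10*t**2 + 14*t + 11)*exp(-2*t)/4 + C

Use integration by parts with u = t**4 - 4*t**3 - 2*t**2 - 2*t - 2, dv = exp(-2*t) dt, so v = -exp(-2*t)/2.
Apply parts 4 times (tabular method): alternate signs, differentiate u down to 0, integrate dv up.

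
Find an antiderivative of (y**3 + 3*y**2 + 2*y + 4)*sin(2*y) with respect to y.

Use integration by parts with u = y**3 + 3*y**2 + 2*y + 4, dv = sin(2*y) dy, so v = -cos(2*y)/2.
Apply parts 3 times (tabular method): alternate signs, differentiate u down to 0, integrate dv up.

-y**3*cos(2*y)/2 + 3*y**2*sin(2*y)/4 - 3*y**2*cos(2*y)/2 + 3*y*sin(2*y)/2 - y*cos(2*y)/4 + sin(2*y)/8 - 5*cos(2*y)/4 + C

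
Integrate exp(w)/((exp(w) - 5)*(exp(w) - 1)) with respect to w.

Let u = e^w, du = e^w dw.
The integral becomes ∫ du/((u-1)(u-5)); decompose into partial fractions.

log(exp(w) - 5)/4 - log(exp(w) - 1)/4 + C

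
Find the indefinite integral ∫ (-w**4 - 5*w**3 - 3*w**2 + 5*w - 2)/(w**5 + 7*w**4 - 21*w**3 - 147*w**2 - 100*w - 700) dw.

-217*log(w - 5)/580 + 51*log(w + 5)/290 - 145*log(w + 7)/212 - 181*log(w**2 + 4)/3074 - atan(w/2)/53 + C

Factor the denominator: (w - 5)*(w + 5)*(w + 7)*(w**2 + 4).
Partial-fraction decomposition: -(181*w + 58)/(1537*(w**2 + 4)) - 145/(212*(w + 7)) + 51/(290*(w + 5)) - 217/(580*(w - 5)).
Integrate each term; A/(w−a) gives A·log|w−a|; the (Bw+D)/(w²+p²) term gives a log and an atan.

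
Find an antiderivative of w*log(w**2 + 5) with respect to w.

Let u = w**2 + 5, so du = (2*w) dw.
The integral becomes (1/2)·∫ log(u) du; integrate by parts with u′=log(u), dv′=du.

w**2*log(w**2 + 5)/2 - w**2/2 + 5*log(w**2 + 5)/2 + C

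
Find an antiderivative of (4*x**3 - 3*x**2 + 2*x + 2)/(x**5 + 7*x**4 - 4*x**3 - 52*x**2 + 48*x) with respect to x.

log(x)/24 + 13*log(x - 2)/48 - log(x - 1)/7 + 31*log(x + 4)/24 - 491*log(x + 6)/336 + C

Factor the denominator: x*(x - 2)*(x - 1)*(x + 4)*(x + 6).
Partial-fraction decomposition: -491/(336*(x + 6)) + 31/(24*(x + 4)) - 1/(7*(x - 1)) + 13/(48*(x - 2)) + 1/(24*x).
Integrate each term: A/(x−a) contributes A·log|x−a|.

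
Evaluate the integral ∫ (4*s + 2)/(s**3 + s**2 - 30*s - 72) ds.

Factor the denominator: (s - 6)*(s + 3)*(s + 4).
Partial-fraction decomposition: -7/(5*(s + 4)) + 10/(9*(s + 3)) + 13/(45*(s - 6)).
Integrate each term: A/(s−a) contributes A·log|s−a|.

13*log(s - 6)/45 + 10*log(s + 3)/9 - 7*log(s + 4)/5 + C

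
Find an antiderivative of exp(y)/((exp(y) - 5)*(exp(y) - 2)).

Let u = e^y, du = e^y dy.
The integral becomes ∫ du/((u-5)(u-2)); decompose into partial fractions.

log(exp(y) - 5)/3 - log(exp(y) - 2)/3 + C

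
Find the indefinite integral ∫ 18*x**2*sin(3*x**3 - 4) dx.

-2*cos(3*x**3 - 4) + C

Let u = 3*x**3 - 4, so du = (9*x**2) dx.
Rewriting, the integral becomes 2·∫ sin(u) du = 2·-cos(u).
Substituting back, u = 3*x**3 - 4.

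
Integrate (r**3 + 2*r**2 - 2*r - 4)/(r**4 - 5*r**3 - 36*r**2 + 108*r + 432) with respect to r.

1633*log(r - 6)/2025 - 7*log(r + 3)/81 + 7*log(r + 4)/25 - 136/(45*r - 270) + C

Factor the denominator: (r - 6)**2*(r + 3)*(r + 4).
Partial-fraction decomposition: 7/(25*(r + 4)) - 7/(81*(r + 3)) + 1633/(2025*(r - 6)) + 136/(45*(r - 6)**2).
Integrate each term; A/(r−a) gives A·log|r−a|; A/(r−a)² gives −A/(r−a).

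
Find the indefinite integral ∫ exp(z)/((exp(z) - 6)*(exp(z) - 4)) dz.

Let u = e^z, du = e^z dz.
The integral becomes ∫ du/((u-6)(u-4)); decompose into partial fractions.

log(exp(z) - 6)/2 - log(exp(z) - 4)/2 + C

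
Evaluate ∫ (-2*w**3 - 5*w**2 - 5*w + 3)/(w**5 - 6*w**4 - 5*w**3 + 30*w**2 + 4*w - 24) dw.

-639*log(w - 6)/1120 + 43*log(w - 2)/48 - 3*log(w - 1)/10 - 5*log(w + 1)/42 + 3*log(w + 2)/32 + C

Factor the denominator: (w - 6)*(w - 2)*(w - 1)*(w + 1)*(w + 2).
Partial-fraction decomposition: 3/(32*(w + 2)) - 5/(42*(w + 1)) - 3/(10*(w - 1)) + 43/(48*(w - 2)) - 639/(1120*(w - 6)).
Integrate each term: A/(w−a) contributes A·log|w−a|.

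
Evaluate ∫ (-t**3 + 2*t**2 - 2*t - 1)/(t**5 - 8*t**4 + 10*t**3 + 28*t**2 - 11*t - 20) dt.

-43*log(t - 5)/72 + 41*log(t - 4)/75 - log(t - 1)/24 + 83*log(t + 1)/900 + 1/(15*t + 15) + C

Factor the denominator: (t - 5)*(t - 4)*(t - 1)*(t + 1)**2.
Partial-fraction decomposition: 83/(900*(t + 1)) - 1/(15*(t + 1)**2) - 1/(24*(t - 1)) + 41/(75*(t - 4)) - 43/(72*(t - 5)).
Integrate each term; A/(t−a) gives A·log|t−a|; A/(t−a)² gives −A/(t−a).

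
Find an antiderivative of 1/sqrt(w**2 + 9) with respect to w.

log(w + sqrt(w**2 + 9)) + C

Substitute w = 3·tan(θ), so dw = 3·sec(θ)^2 dθ and the radical becomes sqrt(w**2 + 9) = 3·sec(θ) by the Pythagorean identity.
Integrate the resulting trig expression in θ, then back-substitute tan(θ) = w/3, sec(θ) = sqrt(w**2 + 9)/3 (absorbing any constant into C).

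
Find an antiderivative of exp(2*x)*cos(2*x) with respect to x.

exp(2*x)*sin(2*x)/4 + exp(2*x)*cos(2*x)/4 + C

Let I denote the integral. Integrate by parts with u = cos(2*x), dv = exp(2*x) dx, so v = exp(2*x)/2: I = exp(2*x)*cos(2*x)/2 + ∫ exp(2*x)*sin(2*x) dx.
Apply parts again with u = sin(2*x), dv = exp(2*x) dx: ∫ exp(2*x)*sin(2*x) dx = exp(2*x)*sin(2*x)/2 − I. Substituting back brings back I: I = exp(2*x)*sin(2*x)/2 + exp(2*x)*cos(2*x)/2 − I.
Solving for I: (1 + 1)·I equals the remaining terms, so I = (1/2)·(exp(2*x)*sin(2*x)/2 + exp(2*x)*cos(2*x)/2).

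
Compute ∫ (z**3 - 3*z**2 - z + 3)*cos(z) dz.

z**3*sin(z) - 3*z**2*sin(z) + 3*z**2*cos(z) - 7*z*sin(z) - 6*z*cos(z) + 9*sin(z) - 7*cos(z) + C

Use integration by parts with u = z**3 - 3*z**2 - z + 3, dv = cos(z) dz, so v = sin(z).
Apply parts 3 times (tabular method): alternate signs, differentiate u down to 0, integrate dv up.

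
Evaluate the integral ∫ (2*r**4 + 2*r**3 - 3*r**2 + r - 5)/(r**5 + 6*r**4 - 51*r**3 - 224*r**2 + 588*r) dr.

-5*log(r)/588 + 2917*log(r - 6)/4056 - 11*log(r - 2)/216 + 299662*log(r + 7)/223587 + 1319/(273*r + 1911) + C

Factor the denominator: r*(r - 6)*(r - 2)*(r + 7)**2.
Partial-fraction decomposition: 299662/(223587*(r + 7)) - 1319/(273*(r + 7)**2) - 11/(216*(r - 2)) + 2917/(4056*(r - 6)) - 5/(588*r).
Integrate each term; A/(r−a) gives A·log|r−a|; A/(r−a)² gives −A/(r−a).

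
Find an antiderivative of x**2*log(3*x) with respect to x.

x**3*(log(x) + log(3))/3 - x**3/9 + C

Use integration by parts with u = log(3*x), dv = x**2 dx.
Then du = 1/x dx and v = x**3/3.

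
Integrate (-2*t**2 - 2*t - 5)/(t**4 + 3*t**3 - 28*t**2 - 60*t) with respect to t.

log(t)/12 - 13*log(t - 5)/77 - 9*log(t + 2)/56 + 65*log(t + 6)/264 + C

Factor the denominator: t*(t - 5)*(t + 2)*(t + 6).
Partial-fraction decomposition: 65/(264*(t + 6)) - 9/(56*(t + 2)) - 13/(77*(t - 5)) + 1/(12*t).
Integrate each term: A/(t−a) contributes A·log|t−a|.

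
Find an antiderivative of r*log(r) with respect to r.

Use integration by parts with u = log(r), dv = r dr.
Then du = 1/r dr and v = r**2/2.

r**2*log(r)/2 - r**2/4 + C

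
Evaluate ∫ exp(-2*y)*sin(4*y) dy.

-exp(-2*y)*sin(4*y)/10 - exp(-2*y)*cos(4*y)/5 + C

Let I denote the integral. Integrate by parts with u = sin(4*y), dv = exp(-2*y) dy, so v = -exp(-2*y)/2: I = -exp(-2*y)*sin(4*y)/2 + 2·∫ exp(-2*y)*cos(4*y) dy.
Apply parts again with u = cos(4*y), dv = exp(-2*y) dy: ∫ exp(-2*y)*cos(4*y) dy = -exp(-2*y)*cos(4*y)/2 − 2·I. Substituting back brings back I: I = -exp(-2*y)*sin(4*y)/2 - exp(-2*y)*cos(4*y) − 4·I.
Solving for I: (1 + 4)·I equals the remaining terms, so I = (1/5)·(-exp(-2*y)*sin(4*y)/2 - exp(-2*y)*cos(4*y)).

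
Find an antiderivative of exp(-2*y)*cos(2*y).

Let I denote the integral. Integrate by parts with u = cos(2*y), dv = exp(-2*y) dy, so v = -exp(-2*y)/2: I = -exp(-2*y)*cos(2*y)/2 − ∫ exp(-2*y)*sin(2*y) dy.
Apply parts again with u = sin(2*y), dv = exp(-2*y) dy: ∫ exp(-2*y)*sin(2*y) dy = -exp(-2*y)*sin(2*y)/2 + I. Substituting back brings back I: I = exp(-2*y)*sin(2*y)/2 - exp(-2*y)*cos(2*y)/2 − I.
Solving for I: (1 + 1)·I equals the remaining terms, so I = (1/2)·(exp(-2*y)*sin(2*y)/2 - exp(-2*y)*cos(2*y)/2).

exp(-2*y)*sin(2*y)/4 - exp(-2*y)*cos(2*y)/4 + C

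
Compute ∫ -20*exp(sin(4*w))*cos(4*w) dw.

Let u = sin(4*w), so du = (4*cos(4*w)) dw.
Rewriting, the integral becomes -5·∫ e^u du = -5·e^u.
Substituting back, u = sin(4*w).

-5*exp(sin(4*w)) + C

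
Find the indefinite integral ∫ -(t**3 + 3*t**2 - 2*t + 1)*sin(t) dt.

t**3*cos(t) - 3*t**2*sin(t) + 3*t**2*cos(t) - 6*t*sin(t) - 8*t*cos(t) + 8*sin(t) - 5*cos(t) + C

Use integration by parts with u = t**3 + 3*t**2 - 2*t + 1, dv = -sin(t) dt, so v = cos(t).
Apply parts 3 times (tabular method): alternate signs, differentiate u down to 0, integrate dv up.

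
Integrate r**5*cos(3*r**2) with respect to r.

r**4*sin(3*r**2)/6 + r**2*cos(3*r**2)/9 - sin(3*r**2)/27 + C

Let u = r², du = 2r dr; rewrite as (1/2)∫ u^2·cos(3u) du.
Now integrate by parts 2 times.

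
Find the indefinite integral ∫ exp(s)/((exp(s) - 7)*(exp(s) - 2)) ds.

log(exp(s) - 7)/5 - log(exp(s) - 2)/5 + C

Let u = e^s, du = e^s ds.
The integral becomes ∫ du/((u-2)(u-7)); decompose into partial fractions.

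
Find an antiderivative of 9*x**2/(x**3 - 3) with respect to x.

Let u = x**3 - 3, so du = (3*x**2) dx.
Rewriting, the integral becomes 3·∫ 1/u du = 3·log(u).
Substituting back, u = x**3 - 3.

3*log(x**3 - 3) + C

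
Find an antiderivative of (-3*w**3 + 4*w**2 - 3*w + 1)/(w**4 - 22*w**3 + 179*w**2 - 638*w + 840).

-853*log(w - 7)/6 + 521*log(w - 6)/2 - 289*log(w - 5)/2 + 139*log(w - 4)/6 + C

Factor the denominator: (w - 7)*(w - 6)*(w - 5)*(w - 4).
Partial-fraction decomposition: 139/(6*(w - 4)) - 289/(2*(w - 5)) + 521/(2*(w - 6)) - 853/(6*(w - 7)).
Integrate each term: A/(w−a) contributes A·log|w−a|.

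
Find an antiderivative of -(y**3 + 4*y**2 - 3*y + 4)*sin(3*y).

y**3*cos(3*y)/3 - y**2*sin(3*y)/3 + 4*y**2*cos(3*y)/3 - 8*y*sin(3*y)/9 - 11*y*cos(3*y)/9 + 11*sin(3*y)/27 + 28*cos(3*y)/27 + C

Use integration by parts with u = y**3 + 4*y**2 - 3*y + 4, dv = -sin(3*y) dy, so v = cos(3*y)/3.
Apply parts 3 times (tabular method): alternate signs, differentiate u down to 0, integrate dv up.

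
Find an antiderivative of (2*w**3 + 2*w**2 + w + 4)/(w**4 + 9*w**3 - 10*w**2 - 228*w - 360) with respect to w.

Factor the denominator: (w - 5)*(w + 2)*(w + 6)**2.
Partial-fraction decomposition: 1531/(968*(w + 6)) - 181/(22*(w + 6)**2) + 3/(56*(w + 2)) + 309/(847*(w - 5)).
Integrate each term; A/(w−a) gives A·log|w−a|; A/(w−a)² gives −A/(w−a).

309*log(w - 5)/847 + 3*log(w + 2)/56 + 1531*log(w + 6)/968 + 181/(22*w + 132) + C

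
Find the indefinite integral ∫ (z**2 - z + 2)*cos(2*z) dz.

Use integration by parts with u = z**2 - z + 2, dv = cos(2*z) dz, so v = sin(2*z)/2.
Apply parts 2 times (tabular method): alternate signs, differentiate u down to 0, integrate dv up.

z**2*sin(2*z)/2 - z*sin(2*z)/2 + z*cos(2*z)/2 + 3*sin(2*z)/4 - cos(2*z)/4 + C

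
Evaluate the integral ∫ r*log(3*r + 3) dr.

r**2*log(3*r + 3)/2 - r**2/4 + r/2 - log(r + 1)/2 + C

Use integration by parts with u = log(3*r + 3), dv = r dr.
Then du = 3/(3*r + 3) dr and v = r**2/2.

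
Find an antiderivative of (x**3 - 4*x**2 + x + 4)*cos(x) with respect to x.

Use integration by parts with u = x**3 - 4*x**2 + x + 4, dv = cos(x) dx, so v = sin(x).
Apply parts 3 times (tabular method): alternate signs, differentiate u down to 0, integrate dv up.

x**3*sin(x) - 4*x**2*sin(x) + 3*x**2*cos(x) - 5*x*sin(x) - 8*x*cos(x) + 12*sin(x) - 5*cos(x) + C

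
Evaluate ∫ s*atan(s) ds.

s**2*atan(s)/2 - s/2 + atan(s)/2 + C

Use integration by parts with u = arctan(s), dv = s ds.
Then du = 1/(s**2 + 1) ds.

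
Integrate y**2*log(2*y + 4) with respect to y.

Use integration by parts with u = log(2*y + 4), dv = y**2 dy.
Then du = 2/(2*y + 4) dy and v = y**3/3.

y**3*log(2*y + 4)/3 - y**3/9 + y**2/3 - 4*y/3 + 8*log(y + 2)/3 + C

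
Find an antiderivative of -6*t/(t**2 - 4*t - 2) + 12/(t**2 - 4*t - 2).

-3*log(t**2 - 4*t - 2) + C

Let u = t**2 - 4*t - 2, so du = (2*t - 4) dt.
Rewriting, the integral becomes -3·∫ 1/u du = -3·log(u).
Substituting back, u = t**2 - 4*t - 2.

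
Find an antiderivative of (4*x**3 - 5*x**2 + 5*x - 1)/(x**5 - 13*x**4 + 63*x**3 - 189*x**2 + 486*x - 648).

Factor the denominator: (x - 6)*(x - 4)*(x - 3)*(x**2 + 9).
Partial-fraction decomposition: -(15*x + 47)/(90*(x**2 + 9)) + 77/(54*(x - 3)) - 39/(10*(x - 4)) + 713/(270*(x - 6)).
Integrate each term; A/(x−a) gives A·log|x−a|; the (Bx+D)/(x²+p²) term gives a log and an atan.

713*log(x - 6)/270 - 39*log(x - 4)/10 + 77*log(x - 3)/54 - log(x**2 + 9)/12 - 47*atan(x/3)/270 + C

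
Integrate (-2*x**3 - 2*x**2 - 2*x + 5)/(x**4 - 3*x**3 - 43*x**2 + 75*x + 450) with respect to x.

Factor the denominator: (x - 6)*(x - 5)*(x + 3)*(x + 5).
Partial-fraction decomposition: -43/(44*(x + 5)) + 47/(144*(x + 3)) + 61/(16*(x - 5)) - 511/(99*(x - 6)).
Integrate each term: A/(x−a) contributes A·log|x−a|.

-511*log(x - 6)/99 + 61*log(x - 5)/16 + 47*log(x + 3)/144 - 43*log(x + 5)/44 + C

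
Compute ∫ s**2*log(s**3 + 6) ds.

s**3*log(s**3 + 6)/3 - s**3/3 + 2*log(s**3 + 6) + C

Let u = s**3 + 6, so du = (3*s**2) ds.
The integral becomes (1/3)·∫ log(u) du; integrate by parts with u′=log(u), dv′=du.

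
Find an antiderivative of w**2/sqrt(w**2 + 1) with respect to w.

Substitute w = tan(θ), so dw = sec(θ)^2 dθ and the radical becomes sqrt(w**2 + 1) = sec(θ) by the Pythagorean identity.
Integrate the resulting trig expression in θ, then back-substitute tan(θ) = w, sec(θ) = sqrt(w**2 + 1) (absorbing any constant into C).

w*sqrt(w**2 + 1)/2 - log(w + sqrt(w**2 + 1))/2 + C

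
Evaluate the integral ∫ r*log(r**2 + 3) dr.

r**2*log(r**2 + 3)/2 - r**2/2 + 3*log(r**2 + 3)/2 + C

Let u = r**2 + 3, so du = (2*r) dr.
The integral becomes (1/2)·∫ log(u) du; integrate by parts with u′=log(u), dv′=du.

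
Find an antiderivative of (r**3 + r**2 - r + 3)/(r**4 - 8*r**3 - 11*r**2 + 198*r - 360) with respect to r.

83*log(r - 6)/22 - 79*log(r - 4)/18 + 3*log(r - 3)/2 + 23*log(r + 5)/198 + C

Factor the denominator: (r - 6)*(r - 4)*(r - 3)*(r + 5).
Partial-fraction decomposition: 23/(198*(r + 5)) + 3/(2*(r - 3)) - 79/(18*(r - 4)) + 83/(22*(r - 6)).
Integrate each term: A/(r−a) contributes A·log|r−a|.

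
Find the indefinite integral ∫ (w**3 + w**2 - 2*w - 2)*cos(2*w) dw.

Use integration by parts with u = w**3 + w**2 - 2*w - 2, dv = cos(2*w) dw, so v = sin(2*w)/2.
Apply parts 3 times (tabular method): alternate signs, differentiate u down to 0, integrate dv up.

w**3*sin(2*w)/2 + w**2*sin(2*w)/2 + 3*w**2*cos(2*w)/4 - 7*w*sin(2*w)/4 + w*cos(2*w)/2 - 5*sin(2*w)/4 - 7*cos(2*w)/8 + C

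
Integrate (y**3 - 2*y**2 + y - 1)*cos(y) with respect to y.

y**3*sin(y) - 2*y**2*sin(y) + 3*y**2*cos(y) - 5*y*sin(y) - 4*y*cos(y) + 3*sin(y) - 5*cos(y) + C

Use integration by parts with u = y**3 - 2*y**2 + y - 1, dv = cos(y) dy, so v = sin(y).
Apply parts 3 times (tabular method): alternate signs, differentiate u down to 0, integrate dv up.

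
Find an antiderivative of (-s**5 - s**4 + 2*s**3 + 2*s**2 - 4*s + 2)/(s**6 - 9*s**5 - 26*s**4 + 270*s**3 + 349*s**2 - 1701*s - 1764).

Factor the denominator: (s - 7)**2*(s - 3)*(s + 1)*(s + 3)*(s + 4).
Partial-fraction decomposition: -230/(847*(s + 4)) + 7/(60*(s + 3)) - 1/(256*(s + 1)) - 131/(1344*(s - 3)) - 115191/(154880*(s - 7)) - 1845/(352*(s - 7)**2).
Integrate each term; A/(s−a) gives A·log|s−a|; A/(s−a)² gives −A/(s−a).

-115191*log(s - 7)/154880 - 131*log(s - 3)/1344 - log(s + 1)/256 + 7*log(s + 3)/60 - 230*log(s + 4)/847 + 1845/(352*s - 2464) + C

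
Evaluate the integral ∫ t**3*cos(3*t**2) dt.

t**2*sin(3*t**2)/6 + cos(3*t**2)/18 + C

Let u = t², du = 2t dt; rewrite as (1/2)∫ u^1·cos(3u) du.
Now integrate by parts 1 time.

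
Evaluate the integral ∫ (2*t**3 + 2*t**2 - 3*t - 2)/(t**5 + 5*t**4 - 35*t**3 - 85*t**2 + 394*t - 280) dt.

73*log(t - 4)/297 - 8*log(t - 2)/63 - log(t - 1)/144 + 187*log(t + 5)/756 - 569*log(t + 7)/1584 + C

Factor the denominator: (t - 4)*(t - 2)*(t - 1)*(t + 5)*(t + 7).
Partial-fraction decomposition: -569/(1584*(t + 7)) + 187/(756*(t + 5)) - 1/(144*(t - 1)) - 8/(63*(t - 2)) + 73/(297*(t - 4)).
Integrate each term: A/(t−a) contributes A·log|t−a|.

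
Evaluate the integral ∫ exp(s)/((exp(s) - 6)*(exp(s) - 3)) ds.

Let u = e^s, du = e^s ds.
The integral becomes ∫ du/((u-6)(u-3)); decompose into partial fractions.

log(exp(s) - 6)/3 - log(exp(s) - 3)/3 + C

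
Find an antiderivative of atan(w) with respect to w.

Use integration by parts with u = arctan(w), dv = dw.
Then du = 1/(w**2 + 1) dw.

w*atan(w) - log(w**2 + 1)/2 + C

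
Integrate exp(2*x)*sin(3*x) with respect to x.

Let I denote the integral. Integrate by parts with u = sin(3*x), dv = exp(2*x) dx, so v = exp(2*x)/2: I = exp(2*x)*sin(3*x)/2 − (3/2)·∫ exp(2*x)*cos(3*x) dx.
Apply parts again with u = cos(3*x), dv = exp(2*x) dx: ∫ exp(2*x)*cos(3*x) dx = exp(2*x)*cos(3*x)/2 + (3/2)·I. Substituting back brings back I: I = exp(2*x)*sin(3*x)/2 - 3*exp(2*x)*cos(3*x)/4 − (9/4)·I.
Solving for I: (1 + 9/4)·I equals the remaining terms, so I = (4/13)·(exp(2*x)*sin(3*x)/2 - 3*exp(2*x)*cos(3*x)/4).

2*exp(2*x)*sin(3*x)/13 - 3*exp(2*x)*cos(3*x)/13 + C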